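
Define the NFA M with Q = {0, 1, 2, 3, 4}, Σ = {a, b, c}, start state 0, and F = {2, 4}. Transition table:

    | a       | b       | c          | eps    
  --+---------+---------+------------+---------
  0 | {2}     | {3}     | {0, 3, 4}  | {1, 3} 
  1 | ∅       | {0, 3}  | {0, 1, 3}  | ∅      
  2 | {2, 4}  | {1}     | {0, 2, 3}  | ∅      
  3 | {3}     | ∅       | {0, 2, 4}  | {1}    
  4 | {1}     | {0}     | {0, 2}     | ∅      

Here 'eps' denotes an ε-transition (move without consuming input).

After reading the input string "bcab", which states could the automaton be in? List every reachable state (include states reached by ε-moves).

{0, 1, 3}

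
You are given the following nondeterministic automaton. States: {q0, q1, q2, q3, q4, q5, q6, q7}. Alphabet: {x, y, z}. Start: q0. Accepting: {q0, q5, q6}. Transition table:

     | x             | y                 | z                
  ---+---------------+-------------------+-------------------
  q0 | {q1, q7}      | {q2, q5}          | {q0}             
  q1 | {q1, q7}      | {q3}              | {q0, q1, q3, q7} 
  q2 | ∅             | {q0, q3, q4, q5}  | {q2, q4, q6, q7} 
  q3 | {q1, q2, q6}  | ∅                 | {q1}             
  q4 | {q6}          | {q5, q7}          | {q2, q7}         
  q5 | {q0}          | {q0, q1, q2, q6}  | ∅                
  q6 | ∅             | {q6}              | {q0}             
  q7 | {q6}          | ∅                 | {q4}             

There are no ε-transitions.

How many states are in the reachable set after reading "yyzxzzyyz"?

7

Start in {q0}.
Read 'y': {q0} → {q2, q5}.
Read 'y': {q2, q5} → {q0, q1, q2, q3, q4, q5, q6}.
Read 'z': {q0, q1, q2, q3, q4, q5, q6} → {q0, q1, q2, q3, q4, q6, q7}.
Read 'x': {q0, q1, q2, q3, q4, q6, q7} → {q1, q2, q6, q7}.
Read 'z': {q1, q2, q6, q7} → {q0, q1, q2, q3, q4, q6, q7}.
Read 'z': {q0, q1, q2, q3, q4, q6, q7} → {q0, q1, q2, q3, q4, q6, q7}.
Read 'y': {q0, q1, q2, q3, q4, q6, q7} → {q0, q2, q3, q4, q5, q6, q7}.
Read 'y': {q0, q2, q3, q4, q5, q6, q7} → {q0, q1, q2, q3, q4, q5, q6, q7}.
Read 'z': {q0, q1, q2, q3, q4, q5, q6, q7} → {q0, q1, q2, q3, q4, q6, q7}.
That set has 7 states.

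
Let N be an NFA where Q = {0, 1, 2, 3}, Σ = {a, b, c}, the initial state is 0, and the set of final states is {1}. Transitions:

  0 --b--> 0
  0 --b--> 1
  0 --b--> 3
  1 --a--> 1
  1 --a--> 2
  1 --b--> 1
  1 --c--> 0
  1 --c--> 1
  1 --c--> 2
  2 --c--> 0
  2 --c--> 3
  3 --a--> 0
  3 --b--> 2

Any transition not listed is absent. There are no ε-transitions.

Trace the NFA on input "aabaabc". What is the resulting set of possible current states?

Start in {0}.
Read 'a': 0→∅; now ∅.
The set is empty and remains empty for the remaining 6 symbols.

∅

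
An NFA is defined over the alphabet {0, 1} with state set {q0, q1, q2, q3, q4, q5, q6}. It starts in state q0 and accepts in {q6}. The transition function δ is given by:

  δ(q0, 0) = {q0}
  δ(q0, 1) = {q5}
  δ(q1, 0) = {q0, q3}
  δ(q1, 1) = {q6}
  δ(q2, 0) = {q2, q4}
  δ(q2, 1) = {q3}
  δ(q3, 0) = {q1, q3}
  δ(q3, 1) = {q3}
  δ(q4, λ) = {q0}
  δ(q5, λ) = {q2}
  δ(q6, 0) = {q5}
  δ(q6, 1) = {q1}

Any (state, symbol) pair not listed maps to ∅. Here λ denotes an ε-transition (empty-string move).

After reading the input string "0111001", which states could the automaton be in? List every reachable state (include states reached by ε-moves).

Start in {q0}.
Read '0': q0→{q0}; now {q0}.
Read '1': q0→{q5}; union {q5}; ε-closure = {q2, q5}.
Read '1': q2→{q3}, q5→∅; now {q3}.
Read '1': q3→{q3}; now {q3}.
Read '0': q3→{q1, q3}; now {q1, q3}.
Read '0': q1→{q0, q3}, q3→{q1, q3}; now {q0, q1, q3}.
Read '1': q0→{q5}, q1→{q6}, q3→{q3}; union {q3, q5, q6}; ε-closure = {q2, q3, q5, q6}.

{q2, q3, q5, q6}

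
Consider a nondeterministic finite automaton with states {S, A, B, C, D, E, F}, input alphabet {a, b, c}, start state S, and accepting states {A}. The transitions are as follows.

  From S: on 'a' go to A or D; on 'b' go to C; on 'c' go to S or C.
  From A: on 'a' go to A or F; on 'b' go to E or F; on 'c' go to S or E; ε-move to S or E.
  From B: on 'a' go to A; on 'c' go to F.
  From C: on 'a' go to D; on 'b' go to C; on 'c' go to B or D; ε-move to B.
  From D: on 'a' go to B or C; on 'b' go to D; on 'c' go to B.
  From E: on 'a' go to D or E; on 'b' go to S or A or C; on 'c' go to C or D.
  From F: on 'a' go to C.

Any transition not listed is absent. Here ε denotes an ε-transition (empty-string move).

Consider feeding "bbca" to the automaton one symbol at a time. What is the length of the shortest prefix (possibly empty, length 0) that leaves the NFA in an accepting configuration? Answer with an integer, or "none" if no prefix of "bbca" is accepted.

Start in {S}.
Read 'b': S→{C}; union {C}; ε-closure = {B, C}.
Read 'b': B→∅, C→{C}; union {C}; ε-closure = {B, C}.
Read 'c': B→{F}, C→{B, D}; now {B, D, F}.
Read 'a': B→{A}, D→{B, C}, F→{C}; union {A, B, C}; ε-closure = {S, A, B, C, E}.
None of the earlier sets intersect F, but {S, A, B, C, E} does.

4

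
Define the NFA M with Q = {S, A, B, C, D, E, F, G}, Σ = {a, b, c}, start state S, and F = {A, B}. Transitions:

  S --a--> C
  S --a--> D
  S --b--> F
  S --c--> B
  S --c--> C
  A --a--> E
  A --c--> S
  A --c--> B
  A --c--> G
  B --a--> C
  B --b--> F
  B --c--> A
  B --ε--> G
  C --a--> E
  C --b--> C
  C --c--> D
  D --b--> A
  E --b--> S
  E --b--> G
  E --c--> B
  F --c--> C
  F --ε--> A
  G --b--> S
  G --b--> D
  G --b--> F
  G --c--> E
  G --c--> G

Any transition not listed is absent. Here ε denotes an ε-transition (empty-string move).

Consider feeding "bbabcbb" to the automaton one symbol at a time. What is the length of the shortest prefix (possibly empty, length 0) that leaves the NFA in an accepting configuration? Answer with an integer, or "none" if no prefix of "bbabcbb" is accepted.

Start in {S}.
Read 'b': {S} → {A, F}.
None of the earlier sets intersect F, but {A, F} does.

1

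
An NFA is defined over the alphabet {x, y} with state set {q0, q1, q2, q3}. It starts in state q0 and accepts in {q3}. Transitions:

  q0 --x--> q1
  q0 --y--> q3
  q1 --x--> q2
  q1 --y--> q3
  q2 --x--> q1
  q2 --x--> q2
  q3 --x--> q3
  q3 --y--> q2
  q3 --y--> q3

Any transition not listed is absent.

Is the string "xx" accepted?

No

Start in {q0}.
Read 'x': q0→{q1}; now {q1}.
Read 'x': q1→{q2}; now {q2}.
The final set {q2} contains no accepting state.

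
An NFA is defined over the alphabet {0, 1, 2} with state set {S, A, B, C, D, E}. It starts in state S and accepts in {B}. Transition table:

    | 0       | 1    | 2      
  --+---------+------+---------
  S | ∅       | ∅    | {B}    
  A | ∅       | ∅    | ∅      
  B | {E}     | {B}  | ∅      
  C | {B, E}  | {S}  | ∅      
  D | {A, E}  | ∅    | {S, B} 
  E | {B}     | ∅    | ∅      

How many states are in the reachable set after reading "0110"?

0

Start in {S}.
Read '0': S→∅; now ∅.
The set is empty and remains empty for the remaining 3 symbols.
That set has 0 states.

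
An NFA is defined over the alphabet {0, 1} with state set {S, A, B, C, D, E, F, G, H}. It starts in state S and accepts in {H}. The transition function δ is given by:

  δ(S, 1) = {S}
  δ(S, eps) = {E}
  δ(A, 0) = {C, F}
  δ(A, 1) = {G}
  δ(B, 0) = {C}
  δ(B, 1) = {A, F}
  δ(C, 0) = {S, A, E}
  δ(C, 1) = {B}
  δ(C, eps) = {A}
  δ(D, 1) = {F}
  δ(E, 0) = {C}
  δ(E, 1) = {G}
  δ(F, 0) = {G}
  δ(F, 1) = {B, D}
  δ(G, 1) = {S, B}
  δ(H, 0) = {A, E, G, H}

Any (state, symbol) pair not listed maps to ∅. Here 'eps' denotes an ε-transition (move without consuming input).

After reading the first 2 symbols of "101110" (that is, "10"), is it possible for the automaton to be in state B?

No

Start: ε-closure({S}) = {S, E}.
Read '1': S→{S}, E→{G}; union {S, G}; ε-closure = {S, E, G}.
Read '0': S→∅, E→{C}, G→∅; union {C}; ε-closure = {A, C}.
State B is not in {A, C}.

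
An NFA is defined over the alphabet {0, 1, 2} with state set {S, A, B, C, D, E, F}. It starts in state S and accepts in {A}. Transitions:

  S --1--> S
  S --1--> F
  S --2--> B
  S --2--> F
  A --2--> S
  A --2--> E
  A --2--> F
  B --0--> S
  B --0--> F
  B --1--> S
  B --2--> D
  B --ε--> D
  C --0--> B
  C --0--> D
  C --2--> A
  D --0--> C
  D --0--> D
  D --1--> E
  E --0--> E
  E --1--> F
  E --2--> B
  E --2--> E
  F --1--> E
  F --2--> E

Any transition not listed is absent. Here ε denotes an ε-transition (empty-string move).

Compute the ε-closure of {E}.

{E}

Begin with {E}.
No ε-moves leave this set, so the closure equals the set itself.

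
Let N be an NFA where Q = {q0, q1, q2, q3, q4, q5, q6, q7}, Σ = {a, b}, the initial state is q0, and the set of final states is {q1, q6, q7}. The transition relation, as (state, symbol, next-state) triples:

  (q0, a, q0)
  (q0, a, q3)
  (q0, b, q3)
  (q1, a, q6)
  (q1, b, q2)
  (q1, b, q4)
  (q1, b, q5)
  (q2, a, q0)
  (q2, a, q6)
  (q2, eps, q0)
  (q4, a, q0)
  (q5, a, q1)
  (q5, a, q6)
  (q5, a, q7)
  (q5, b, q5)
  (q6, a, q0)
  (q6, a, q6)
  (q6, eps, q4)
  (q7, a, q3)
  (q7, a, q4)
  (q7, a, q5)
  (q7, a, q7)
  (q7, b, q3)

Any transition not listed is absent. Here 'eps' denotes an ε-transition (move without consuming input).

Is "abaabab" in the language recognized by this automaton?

Start in {q0}.
Read 'a': q0→{q0, q3}; now {q0, q3}.
Read 'b': q0→{q3}, q3→∅; now {q3}.
Read 'a': q3→∅; now ∅.
The set is empty and remains empty for the remaining 4 symbols.
The final set ∅ contains no accepting state.

No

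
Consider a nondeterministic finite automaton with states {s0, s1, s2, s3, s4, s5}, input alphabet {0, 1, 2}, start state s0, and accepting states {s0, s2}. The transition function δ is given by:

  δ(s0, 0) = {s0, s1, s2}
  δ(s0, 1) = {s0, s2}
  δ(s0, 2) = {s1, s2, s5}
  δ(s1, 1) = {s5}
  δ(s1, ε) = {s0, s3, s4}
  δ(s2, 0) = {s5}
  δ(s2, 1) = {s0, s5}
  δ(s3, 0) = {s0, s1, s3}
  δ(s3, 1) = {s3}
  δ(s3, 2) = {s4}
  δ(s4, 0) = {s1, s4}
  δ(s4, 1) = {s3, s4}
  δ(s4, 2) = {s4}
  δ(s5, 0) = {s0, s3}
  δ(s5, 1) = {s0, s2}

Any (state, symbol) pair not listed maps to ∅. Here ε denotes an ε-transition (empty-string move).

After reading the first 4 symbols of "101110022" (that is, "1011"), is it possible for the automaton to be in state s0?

Yes

Start in {s0}.
Read '1': {s0} → {s0, s2}.
Read '0': {s0, s2} → {s0, s1, s2, s3, s4, s5}.
Read '1': {s0, s1, s2, s3, s4, s5} → {s0, s2, s3, s4, s5}.
Read '1': {s0, s2, s3, s4, s5} → {s0, s2, s3, s4, s5}.
State s0 is in {s0, s2, s3, s4, s5}.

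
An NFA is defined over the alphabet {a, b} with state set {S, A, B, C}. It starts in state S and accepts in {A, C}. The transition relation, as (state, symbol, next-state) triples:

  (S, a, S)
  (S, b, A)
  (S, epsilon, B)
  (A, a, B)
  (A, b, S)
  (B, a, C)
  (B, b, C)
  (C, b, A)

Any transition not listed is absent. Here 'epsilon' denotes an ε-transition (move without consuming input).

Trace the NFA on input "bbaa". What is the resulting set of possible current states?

{S, B, C}

Start: ε-closure({S}) = {S, B}.
Read 'b': S→{A}, B→{C}; now {A, C}.
Read 'b': A→{S}, C→{A}; union {S, A}; ε-closure = {S, A, B}.
Read 'a': S→{S}, A→{B}, B→{C}; now {S, B, C}.
Read 'a': S→{S}, B→{C}, C→∅; union {S, C}; ε-closure = {S, B, C}.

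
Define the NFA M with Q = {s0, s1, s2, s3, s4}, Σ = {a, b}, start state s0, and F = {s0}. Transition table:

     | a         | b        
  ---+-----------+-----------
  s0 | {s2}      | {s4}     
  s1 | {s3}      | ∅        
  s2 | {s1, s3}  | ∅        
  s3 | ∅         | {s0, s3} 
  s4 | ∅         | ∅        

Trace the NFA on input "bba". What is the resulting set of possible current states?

Start in {s0}.
Read 'b': s0→{s4}; now {s4}.
Read 'b': s4→∅; now ∅.
The set is empty and remains empty for the remaining 1 symbol.

∅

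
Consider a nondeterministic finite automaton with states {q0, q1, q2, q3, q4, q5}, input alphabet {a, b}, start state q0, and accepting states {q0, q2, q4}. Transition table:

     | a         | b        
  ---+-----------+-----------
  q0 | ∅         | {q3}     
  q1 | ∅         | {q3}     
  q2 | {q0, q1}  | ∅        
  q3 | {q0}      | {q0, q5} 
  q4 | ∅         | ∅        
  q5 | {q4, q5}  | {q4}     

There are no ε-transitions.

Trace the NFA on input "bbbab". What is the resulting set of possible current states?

Start in {q0}.
Read 'b': q0→{q3}; now {q3}.
Read 'b': q3→{q0, q5}; now {q0, q5}.
Read 'b': q0→{q3}, q5→{q4}; now {q3, q4}.
Read 'a': q3→{q0}, q4→∅; now {q0}.
Read 'b': q0→{q3}; now {q3}.

{q3}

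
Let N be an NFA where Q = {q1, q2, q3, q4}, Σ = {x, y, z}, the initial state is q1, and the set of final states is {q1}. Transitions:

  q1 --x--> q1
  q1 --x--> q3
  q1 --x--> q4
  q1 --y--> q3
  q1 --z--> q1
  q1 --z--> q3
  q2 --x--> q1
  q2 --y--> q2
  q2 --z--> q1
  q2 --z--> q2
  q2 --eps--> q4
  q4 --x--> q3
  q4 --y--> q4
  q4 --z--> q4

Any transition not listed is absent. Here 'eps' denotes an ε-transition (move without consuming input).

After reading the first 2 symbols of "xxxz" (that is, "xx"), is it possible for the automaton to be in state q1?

Yes

Start in {q1}.
Read 'x': q1→{q1, q3, q4}; now {q1, q3, q4}.
Read 'x': q1→{q1, q3, q4}, q3→∅, q4→{q3}; now {q1, q3, q4}.
State q1 is in {q1, q3, q4}.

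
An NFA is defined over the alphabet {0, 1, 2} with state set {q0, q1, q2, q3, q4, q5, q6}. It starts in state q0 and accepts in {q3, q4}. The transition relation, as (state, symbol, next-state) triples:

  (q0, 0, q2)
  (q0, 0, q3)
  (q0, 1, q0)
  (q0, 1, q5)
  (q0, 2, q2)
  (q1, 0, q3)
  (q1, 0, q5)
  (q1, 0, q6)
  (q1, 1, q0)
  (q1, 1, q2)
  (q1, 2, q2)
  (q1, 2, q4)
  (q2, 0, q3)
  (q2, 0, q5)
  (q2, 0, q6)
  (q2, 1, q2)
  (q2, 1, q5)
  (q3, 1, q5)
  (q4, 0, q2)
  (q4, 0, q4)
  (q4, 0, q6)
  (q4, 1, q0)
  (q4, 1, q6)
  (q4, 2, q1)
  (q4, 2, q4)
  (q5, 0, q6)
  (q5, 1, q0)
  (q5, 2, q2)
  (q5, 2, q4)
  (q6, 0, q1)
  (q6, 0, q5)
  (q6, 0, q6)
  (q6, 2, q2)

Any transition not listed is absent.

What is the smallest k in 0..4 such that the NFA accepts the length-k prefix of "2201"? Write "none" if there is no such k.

none

Start in {q0}.
Read '2': q0→{q2}; now {q2}.
Read '2': q2→∅; now ∅.
The set is empty and remains empty for the remaining 2 symbols.
No reachable set along the way intersects F.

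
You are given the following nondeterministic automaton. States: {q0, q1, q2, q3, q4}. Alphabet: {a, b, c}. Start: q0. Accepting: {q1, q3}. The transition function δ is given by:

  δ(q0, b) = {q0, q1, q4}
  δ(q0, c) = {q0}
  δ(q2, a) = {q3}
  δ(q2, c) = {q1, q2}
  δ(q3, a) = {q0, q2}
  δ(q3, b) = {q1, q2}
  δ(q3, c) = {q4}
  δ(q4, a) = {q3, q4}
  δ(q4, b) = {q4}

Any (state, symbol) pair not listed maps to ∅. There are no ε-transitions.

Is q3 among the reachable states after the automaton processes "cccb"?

No

Start in {q0}.
Read 'c': q0→{q0}; now {q0}.
Read 'c': q0→{q0}; now {q0}.
Read 'c': q0→{q0}; now {q0}.
Read 'b': q0→{q0, q1, q4}; now {q0, q1, q4}.
State q3 is not in {q0, q1, q4}.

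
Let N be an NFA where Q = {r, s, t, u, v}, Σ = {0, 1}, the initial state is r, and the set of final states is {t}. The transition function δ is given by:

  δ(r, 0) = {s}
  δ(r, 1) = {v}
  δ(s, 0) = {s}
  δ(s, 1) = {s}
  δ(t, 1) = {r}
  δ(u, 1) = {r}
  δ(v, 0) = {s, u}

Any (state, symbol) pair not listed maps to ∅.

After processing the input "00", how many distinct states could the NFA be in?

Start in {r}.
Read '0': r→{s}; now {s}.
Read '0': s→{s}; now {s}.
That set has 1 state.

1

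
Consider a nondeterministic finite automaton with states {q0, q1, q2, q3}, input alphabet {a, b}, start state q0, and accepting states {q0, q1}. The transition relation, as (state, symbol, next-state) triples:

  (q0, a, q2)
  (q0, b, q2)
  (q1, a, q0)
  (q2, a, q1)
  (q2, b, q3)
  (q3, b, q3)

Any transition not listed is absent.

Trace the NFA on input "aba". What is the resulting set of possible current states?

Start in {q0}.
Read 'a': {q0} → {q2}.
Read 'b': {q2} → {q3}.
Read 'a': {q3} → ∅.

∅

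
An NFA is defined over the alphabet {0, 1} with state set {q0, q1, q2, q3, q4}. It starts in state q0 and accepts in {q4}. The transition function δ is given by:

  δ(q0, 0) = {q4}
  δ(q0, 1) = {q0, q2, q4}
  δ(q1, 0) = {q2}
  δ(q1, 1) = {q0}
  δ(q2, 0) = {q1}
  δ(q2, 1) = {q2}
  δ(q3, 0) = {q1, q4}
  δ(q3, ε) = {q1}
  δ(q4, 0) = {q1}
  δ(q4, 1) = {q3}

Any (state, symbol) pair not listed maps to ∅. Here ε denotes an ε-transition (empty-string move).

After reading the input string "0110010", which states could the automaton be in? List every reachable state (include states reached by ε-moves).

{q4}

Start in {q0}.
Read '0': q0→{q4}; now {q4}.
Read '1': q4→{q3}; union {q3}; ε-closure = {q1, q3}.
Read '1': q1→{q0}, q3→∅; now {q0}.
Read '0': q0→{q4}; now {q4}.
Read '0': q4→{q1}; now {q1}.
Read '1': q1→{q0}; now {q0}.
Read '0': q0→{q4}; now {q4}.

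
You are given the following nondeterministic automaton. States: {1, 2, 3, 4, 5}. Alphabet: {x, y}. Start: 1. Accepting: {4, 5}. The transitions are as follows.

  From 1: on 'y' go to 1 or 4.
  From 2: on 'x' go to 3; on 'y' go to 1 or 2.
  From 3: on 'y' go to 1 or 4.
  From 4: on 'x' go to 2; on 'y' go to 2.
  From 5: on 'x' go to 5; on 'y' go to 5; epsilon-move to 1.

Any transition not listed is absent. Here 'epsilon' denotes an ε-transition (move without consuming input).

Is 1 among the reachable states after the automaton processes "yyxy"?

Start in {1}.
Read 'y': 1→{1, 4}; now {1, 4}.
Read 'y': 1→{1, 4}, 4→{2}; now {1, 2, 4}.
Read 'x': 1→∅, 2→{3}, 4→{2}; now {2, 3}.
Read 'y': 2→{1, 2}, 3→{1, 4}; now {1, 2, 4}.
State 1 is in {1, 2, 4}.

Yes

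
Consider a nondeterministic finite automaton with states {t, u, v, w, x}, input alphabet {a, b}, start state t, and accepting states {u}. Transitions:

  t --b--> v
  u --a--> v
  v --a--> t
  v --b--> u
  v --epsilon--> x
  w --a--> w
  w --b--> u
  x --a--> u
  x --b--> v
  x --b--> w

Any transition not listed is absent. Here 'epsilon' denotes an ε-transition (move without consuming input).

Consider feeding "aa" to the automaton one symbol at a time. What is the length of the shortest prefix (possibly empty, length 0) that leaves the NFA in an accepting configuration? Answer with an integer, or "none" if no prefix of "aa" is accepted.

none

Start in {t}.
Read 'a': t→∅; now ∅.
The set is empty and remains empty for the remaining 1 symbol.
No reachable set along the way intersects F.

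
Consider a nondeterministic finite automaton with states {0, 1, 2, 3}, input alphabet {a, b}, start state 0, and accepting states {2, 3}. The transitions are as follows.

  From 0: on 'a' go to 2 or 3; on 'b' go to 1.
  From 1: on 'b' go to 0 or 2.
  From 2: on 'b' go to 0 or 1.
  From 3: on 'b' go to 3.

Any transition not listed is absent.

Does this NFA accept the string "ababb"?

Yes

Start in {0}.
Read 'a': {0} → {2, 3}.
Read 'b': {2, 3} → {0, 1, 3}.
Read 'a': {0, 1, 3} → {2, 3}.
Read 'b': {2, 3} → {0, 1, 3}.
Read 'b': {0, 1, 3} → {0, 1, 2, 3}.
The final set {0, 1, 2, 3} contains the accepting states 2, 3.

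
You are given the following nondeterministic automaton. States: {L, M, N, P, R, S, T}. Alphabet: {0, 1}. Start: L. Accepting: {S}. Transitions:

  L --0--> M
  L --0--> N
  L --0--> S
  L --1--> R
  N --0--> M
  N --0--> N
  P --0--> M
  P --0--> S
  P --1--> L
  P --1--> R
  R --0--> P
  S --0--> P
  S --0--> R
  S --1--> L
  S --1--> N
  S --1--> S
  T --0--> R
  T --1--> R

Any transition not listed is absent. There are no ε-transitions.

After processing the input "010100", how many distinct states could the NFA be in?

5

Start in {L}.
Read '0': {L} → {M, N, S}.
Read '1': {M, N, S} → {L, N, S}.
Read '0': {L, N, S} → {M, N, P, R, S}.
Read '1': {M, N, P, R, S} → {L, N, R, S}.
Read '0': {L, N, R, S} → {M, N, P, R, S}.
Read '0': {M, N, P, R, S} → {M, N, P, R, S}.
That set has 5 states.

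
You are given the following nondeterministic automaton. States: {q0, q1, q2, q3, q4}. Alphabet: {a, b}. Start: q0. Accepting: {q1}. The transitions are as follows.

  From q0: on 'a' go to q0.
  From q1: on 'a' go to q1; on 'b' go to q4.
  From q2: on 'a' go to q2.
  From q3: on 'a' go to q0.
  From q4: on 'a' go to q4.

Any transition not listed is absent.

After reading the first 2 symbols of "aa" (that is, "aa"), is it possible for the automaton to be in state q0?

Yes

Start in {q0}.
Read 'a': {q0} → {q0}.
Read 'a': {q0} → {q0}.
State q0 is in {q0}.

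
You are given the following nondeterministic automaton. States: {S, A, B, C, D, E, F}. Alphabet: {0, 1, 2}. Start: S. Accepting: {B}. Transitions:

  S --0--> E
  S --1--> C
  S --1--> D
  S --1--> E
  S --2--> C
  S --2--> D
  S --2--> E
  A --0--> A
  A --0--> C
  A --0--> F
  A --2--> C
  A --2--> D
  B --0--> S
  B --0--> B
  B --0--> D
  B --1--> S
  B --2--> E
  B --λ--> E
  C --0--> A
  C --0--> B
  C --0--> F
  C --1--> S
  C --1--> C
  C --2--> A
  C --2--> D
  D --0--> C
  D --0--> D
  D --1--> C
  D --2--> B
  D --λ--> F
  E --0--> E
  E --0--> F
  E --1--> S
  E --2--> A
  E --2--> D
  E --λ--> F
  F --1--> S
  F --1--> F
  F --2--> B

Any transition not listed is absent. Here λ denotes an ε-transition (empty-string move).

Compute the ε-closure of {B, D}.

{B, D, E, F}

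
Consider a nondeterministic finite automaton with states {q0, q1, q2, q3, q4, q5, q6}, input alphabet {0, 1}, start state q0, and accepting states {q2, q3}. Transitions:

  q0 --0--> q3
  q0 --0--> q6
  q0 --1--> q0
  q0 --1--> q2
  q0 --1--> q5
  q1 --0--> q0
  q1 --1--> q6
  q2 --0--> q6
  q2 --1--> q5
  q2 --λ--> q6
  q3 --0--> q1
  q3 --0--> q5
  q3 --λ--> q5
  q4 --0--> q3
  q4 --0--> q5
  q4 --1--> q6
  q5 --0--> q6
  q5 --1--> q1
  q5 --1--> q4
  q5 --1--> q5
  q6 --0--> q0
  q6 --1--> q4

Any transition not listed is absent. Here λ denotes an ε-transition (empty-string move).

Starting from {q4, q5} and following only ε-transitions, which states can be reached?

Begin with {q4, q5}.
No ε-moves leave this set, so the closure equals the set itself.

{q4, q5}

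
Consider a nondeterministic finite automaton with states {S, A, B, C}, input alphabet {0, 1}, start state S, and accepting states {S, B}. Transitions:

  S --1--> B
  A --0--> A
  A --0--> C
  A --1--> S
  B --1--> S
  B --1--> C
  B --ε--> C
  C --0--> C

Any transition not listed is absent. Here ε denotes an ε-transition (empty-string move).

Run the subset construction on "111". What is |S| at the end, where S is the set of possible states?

2

Start in {S}.
Read '1': S→{B}; union {B}; ε-closure = {B, C}.
Read '1': B→{S, C}, C→∅; now {S, C}.
Read '1': S→{B}, C→∅; union {B}; ε-closure = {B, C}.
That set has 2 states.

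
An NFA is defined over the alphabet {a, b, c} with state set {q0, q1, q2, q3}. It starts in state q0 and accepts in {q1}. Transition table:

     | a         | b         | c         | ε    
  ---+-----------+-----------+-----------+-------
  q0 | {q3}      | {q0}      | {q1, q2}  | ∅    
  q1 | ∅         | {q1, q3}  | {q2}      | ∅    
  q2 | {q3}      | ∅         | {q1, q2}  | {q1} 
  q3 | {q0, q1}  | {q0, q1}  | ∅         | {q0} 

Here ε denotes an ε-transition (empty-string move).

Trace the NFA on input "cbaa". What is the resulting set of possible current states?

{q0, q1, q3}

Start in {q0}.
Read 'c': q0→{q1, q2}; now {q1, q2}.
Read 'b': q1→{q1, q3}, q2→∅; union {q1, q3}; ε-closure = {q0, q1, q3}.
Read 'a': q0→{q3}, q1→∅, q3→{q0, q1}; now {q0, q1, q3}.
Read 'a': q0→{q3}, q1→∅, q3→{q0, q1}; now {q0, q1, q3}.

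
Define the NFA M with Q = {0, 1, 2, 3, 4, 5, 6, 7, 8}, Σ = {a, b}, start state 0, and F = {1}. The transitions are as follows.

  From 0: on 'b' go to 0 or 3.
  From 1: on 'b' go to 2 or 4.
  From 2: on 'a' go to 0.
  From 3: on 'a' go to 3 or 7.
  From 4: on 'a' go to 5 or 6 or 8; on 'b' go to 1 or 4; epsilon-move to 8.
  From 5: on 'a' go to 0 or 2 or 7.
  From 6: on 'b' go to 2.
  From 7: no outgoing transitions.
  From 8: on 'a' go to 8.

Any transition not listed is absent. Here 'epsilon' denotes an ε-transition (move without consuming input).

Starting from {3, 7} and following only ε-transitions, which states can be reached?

Begin with {3, 7}.
No ε-moves leave this set, so the closure equals the set itself.

{3, 7}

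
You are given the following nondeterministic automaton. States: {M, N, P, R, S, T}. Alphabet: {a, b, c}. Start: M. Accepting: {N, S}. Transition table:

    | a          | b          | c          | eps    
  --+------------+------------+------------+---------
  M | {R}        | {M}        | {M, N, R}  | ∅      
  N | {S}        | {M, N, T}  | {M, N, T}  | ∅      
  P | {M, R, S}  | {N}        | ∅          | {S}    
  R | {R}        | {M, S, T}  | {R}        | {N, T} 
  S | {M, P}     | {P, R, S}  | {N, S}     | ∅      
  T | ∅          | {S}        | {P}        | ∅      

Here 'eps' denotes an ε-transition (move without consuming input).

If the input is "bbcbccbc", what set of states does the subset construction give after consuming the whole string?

{M, N, P, R, S, T}

Start in {M}.
Read 'b': {M} → {M}.
Read 'b': {M} → {M}.
Read 'c': {M} → {M, N, R, T}.
Read 'b': {M, N, R, T} → {M, N, S, T}.
Read 'c': {M, N, S, T} → {M, N, P, R, S, T}.
Read 'c': {M, N, P, R, S, T} → {M, N, P, R, S, T}.
Read 'b': {M, N, P, R, S, T} → {M, N, P, R, S, T}.
Read 'c': {M, N, P, R, S, T} → {M, N, P, R, S, T}.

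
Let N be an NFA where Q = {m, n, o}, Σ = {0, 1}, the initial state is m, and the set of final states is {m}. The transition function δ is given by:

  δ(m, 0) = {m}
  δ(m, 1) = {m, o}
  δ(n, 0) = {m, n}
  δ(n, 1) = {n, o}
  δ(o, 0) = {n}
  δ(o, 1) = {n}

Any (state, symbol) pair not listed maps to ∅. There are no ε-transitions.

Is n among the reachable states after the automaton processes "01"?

No

Start in {m}.
Read '0': m→{m}; now {m}.
Read '1': m→{m, o}; now {m, o}.
State n is not in {m, o}.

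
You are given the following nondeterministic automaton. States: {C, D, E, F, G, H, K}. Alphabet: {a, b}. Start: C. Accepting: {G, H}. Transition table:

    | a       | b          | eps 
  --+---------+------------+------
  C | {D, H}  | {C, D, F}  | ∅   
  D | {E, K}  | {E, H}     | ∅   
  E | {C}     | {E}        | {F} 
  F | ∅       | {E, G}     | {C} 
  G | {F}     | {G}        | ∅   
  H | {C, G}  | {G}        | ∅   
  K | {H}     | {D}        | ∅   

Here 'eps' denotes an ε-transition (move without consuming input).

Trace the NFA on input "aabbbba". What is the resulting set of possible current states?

{C, D, E, F, G, H, K}

Start in {C}.
Read 'a': {C} → {D, H}.
Read 'a': {D, H} → {C, E, F, G, K}.
Read 'b': {C, E, F, G, K} → {C, D, E, F, G}.
Read 'b': {C, D, E, F, G} → {C, D, E, F, G, H}.
Read 'b': {C, D, E, F, G, H} → {C, D, E, F, G, H}.
Read 'b': {C, D, E, F, G, H} → {C, D, E, F, G, H}.
Read 'a': {C, D, E, F, G, H} → {C, D, E, F, G, H, K}.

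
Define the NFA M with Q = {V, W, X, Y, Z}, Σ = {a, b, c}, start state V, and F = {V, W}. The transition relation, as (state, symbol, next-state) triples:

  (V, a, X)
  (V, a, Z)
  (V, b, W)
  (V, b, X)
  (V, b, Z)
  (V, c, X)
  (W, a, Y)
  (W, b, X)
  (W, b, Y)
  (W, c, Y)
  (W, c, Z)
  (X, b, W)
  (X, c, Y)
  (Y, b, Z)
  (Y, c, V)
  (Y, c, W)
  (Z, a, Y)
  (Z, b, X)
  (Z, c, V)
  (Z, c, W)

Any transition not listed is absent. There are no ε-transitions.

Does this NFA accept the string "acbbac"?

Yes

Start in {V}.
Read 'a': {V} → {X, Z}.
Read 'c': {X, Z} → {V, W, Y}.
Read 'b': {V, W, Y} → {W, X, Y, Z}.
Read 'b': {W, X, Y, Z} → {W, X, Y, Z}.
Read 'a': {W, X, Y, Z} → {Y}.
Read 'c': {Y} → {V, W}.
The final set {V, W} contains the accepting states V, W.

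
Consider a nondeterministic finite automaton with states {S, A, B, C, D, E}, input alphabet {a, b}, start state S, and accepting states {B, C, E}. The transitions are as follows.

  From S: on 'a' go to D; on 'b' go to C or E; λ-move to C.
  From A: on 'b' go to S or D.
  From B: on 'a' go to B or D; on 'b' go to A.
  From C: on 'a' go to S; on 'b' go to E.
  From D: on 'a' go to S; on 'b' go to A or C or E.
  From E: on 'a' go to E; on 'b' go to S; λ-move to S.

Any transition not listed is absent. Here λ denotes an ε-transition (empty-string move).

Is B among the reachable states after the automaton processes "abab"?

No

Start: ε-closure({S}) = {S, C}.
Read 'a': S→{D}, C→{S}; union {S, D}; ε-closure = {S, C, D}.
Read 'b': S→{C, E}, C→{E}, D→{A, C, E}; union {A, C, E}; ε-closure = {S, A, C, E}.
Read 'a': S→{D}, A→∅, C→{S}, E→{E}; union {S, D, E}; ε-closure = {S, C, D, E}.
Read 'b': S→{C, E}, C→{E}, D→{A, C, E}, E→{S}; now {S, A, C, E}.
State B is not in {S, A, C, E}.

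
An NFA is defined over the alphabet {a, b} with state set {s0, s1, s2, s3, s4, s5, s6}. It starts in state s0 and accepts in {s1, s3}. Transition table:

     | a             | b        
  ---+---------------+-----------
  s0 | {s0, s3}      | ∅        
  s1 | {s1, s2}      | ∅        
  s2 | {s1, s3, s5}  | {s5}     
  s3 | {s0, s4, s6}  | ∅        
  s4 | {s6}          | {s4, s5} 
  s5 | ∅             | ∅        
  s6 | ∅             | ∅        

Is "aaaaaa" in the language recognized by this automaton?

Yes

Start in {s0}.
Read 'a': {s0} → {s0, s3}.
Read 'a': {s0, s3} → {s0, s3, s4, s6}.
Read 'a': {s0, s3, s4, s6} → {s0, s3, s4, s6}.
Read 'a': {s0, s3, s4, s6} → {s0, s3, s4, s6}.
Read 'a': {s0, s3, s4, s6} → {s0, s3, s4, s6}.
Read 'a': {s0, s3, s4, s6} → {s0, s3, s4, s6}.
The final set {s0, s3, s4, s6} contains the accepting state s3.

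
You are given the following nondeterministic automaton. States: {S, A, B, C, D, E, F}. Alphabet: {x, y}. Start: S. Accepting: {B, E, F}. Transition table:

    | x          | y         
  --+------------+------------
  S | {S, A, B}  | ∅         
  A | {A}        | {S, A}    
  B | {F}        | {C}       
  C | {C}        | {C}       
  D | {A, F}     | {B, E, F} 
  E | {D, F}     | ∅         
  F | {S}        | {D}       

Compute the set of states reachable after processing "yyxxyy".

Start in {S}.
Read 'y': S→∅; now ∅.
The set is empty and remains empty for the remaining 5 symbols.

∅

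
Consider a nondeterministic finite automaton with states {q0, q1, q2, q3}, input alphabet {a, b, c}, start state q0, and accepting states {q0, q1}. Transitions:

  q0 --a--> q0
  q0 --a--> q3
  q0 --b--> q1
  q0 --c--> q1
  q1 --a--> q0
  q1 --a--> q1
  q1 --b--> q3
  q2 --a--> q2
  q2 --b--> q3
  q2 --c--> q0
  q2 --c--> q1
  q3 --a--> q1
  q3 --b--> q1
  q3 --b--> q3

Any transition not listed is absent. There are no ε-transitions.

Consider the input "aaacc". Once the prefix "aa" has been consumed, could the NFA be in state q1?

Start in {q0}.
Read 'a': {q0} → {q0, q3}.
Read 'a': {q0, q3} → {q0, q1, q3}.
State q1 is in {q0, q1, q3}.

Yes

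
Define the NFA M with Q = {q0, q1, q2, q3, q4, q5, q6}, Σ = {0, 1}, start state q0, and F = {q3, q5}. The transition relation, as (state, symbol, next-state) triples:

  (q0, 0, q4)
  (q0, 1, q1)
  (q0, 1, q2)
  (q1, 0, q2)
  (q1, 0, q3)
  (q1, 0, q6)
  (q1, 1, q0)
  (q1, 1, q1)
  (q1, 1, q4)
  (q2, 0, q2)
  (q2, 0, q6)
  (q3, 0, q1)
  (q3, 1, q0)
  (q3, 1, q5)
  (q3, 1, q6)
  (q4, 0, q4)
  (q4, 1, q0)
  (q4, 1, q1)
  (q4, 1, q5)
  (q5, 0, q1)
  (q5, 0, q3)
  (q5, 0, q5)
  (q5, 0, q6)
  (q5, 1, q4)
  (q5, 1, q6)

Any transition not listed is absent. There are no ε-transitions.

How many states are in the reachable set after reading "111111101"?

5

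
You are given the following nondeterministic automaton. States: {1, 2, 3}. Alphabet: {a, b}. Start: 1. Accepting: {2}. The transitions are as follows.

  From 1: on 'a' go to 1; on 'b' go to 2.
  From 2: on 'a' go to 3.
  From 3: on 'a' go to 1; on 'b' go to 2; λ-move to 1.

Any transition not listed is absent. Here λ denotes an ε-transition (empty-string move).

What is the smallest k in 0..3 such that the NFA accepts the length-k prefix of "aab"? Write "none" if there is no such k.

3

Start in {1}.
Read 'a': 1→{1}; now {1}.
Read 'a': 1→{1}; now {1}.
Read 'b': 1→{2}; now {2}.
None of the earlier sets intersect F, but {2} does.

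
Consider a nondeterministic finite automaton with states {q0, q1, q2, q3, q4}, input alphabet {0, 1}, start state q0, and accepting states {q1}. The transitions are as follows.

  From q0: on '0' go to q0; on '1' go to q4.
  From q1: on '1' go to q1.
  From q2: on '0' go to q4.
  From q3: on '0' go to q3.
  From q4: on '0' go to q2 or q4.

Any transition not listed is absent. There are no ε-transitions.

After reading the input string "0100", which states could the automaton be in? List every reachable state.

{q2, q4}

Start in {q0}.
Read '0': {q0} → {q0}.
Read '1': {q0} → {q4}.
Read '0': {q4} → {q2, q4}.
Read '0': {q2, q4} → {q2, q4}.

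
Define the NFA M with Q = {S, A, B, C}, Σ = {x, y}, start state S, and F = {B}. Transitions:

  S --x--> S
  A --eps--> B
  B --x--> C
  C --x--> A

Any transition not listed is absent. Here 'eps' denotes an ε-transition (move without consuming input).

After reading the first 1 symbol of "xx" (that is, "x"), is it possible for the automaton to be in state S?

Start in {S}.
Read 'x': S→{S}; now {S}.
State S is in {S}.

Yes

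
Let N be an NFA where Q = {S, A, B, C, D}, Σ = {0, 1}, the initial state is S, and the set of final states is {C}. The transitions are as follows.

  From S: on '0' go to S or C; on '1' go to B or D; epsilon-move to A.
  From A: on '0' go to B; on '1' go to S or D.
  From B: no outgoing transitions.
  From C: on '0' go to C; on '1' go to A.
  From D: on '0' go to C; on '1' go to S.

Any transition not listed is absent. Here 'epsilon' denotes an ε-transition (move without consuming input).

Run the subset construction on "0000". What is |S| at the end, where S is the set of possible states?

4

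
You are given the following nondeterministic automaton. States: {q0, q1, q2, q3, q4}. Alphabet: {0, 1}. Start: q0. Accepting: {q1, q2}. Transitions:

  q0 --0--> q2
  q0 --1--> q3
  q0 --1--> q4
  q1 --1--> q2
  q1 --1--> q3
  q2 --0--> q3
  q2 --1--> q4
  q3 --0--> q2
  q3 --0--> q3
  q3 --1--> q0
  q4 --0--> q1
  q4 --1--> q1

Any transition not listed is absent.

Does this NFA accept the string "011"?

Start in {q0}.
Read '0': q0→{q2}; now {q2}.
Read '1': q2→{q4}; now {q4}.
Read '1': q4→{q1}; now {q1}.
The final set {q1} contains the accepting state q1.

Yes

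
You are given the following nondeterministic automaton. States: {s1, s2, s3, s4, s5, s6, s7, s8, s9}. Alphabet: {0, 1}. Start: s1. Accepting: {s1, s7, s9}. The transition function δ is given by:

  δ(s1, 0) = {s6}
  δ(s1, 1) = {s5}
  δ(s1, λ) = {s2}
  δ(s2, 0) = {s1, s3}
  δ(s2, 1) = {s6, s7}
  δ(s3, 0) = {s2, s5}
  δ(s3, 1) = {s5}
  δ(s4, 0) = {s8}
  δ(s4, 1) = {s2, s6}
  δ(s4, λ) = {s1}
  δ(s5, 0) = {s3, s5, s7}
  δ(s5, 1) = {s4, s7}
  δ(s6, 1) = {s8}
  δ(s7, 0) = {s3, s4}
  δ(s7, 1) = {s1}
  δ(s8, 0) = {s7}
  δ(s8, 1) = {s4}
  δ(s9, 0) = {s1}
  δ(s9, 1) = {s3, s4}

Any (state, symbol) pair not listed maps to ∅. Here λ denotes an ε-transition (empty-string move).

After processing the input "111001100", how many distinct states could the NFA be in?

8

Start: ε-closure({s1}) = {s1, s2}.
Read '1': s1→{s5}, s2→{s6, s7}; now {s5, s6, s7}.
Read '1': s5→{s4, s7}, s6→{s8}, s7→{s1}; union {s1, s4, s7, s8}; ε-closure = {s1, s2, s4, s7, s8}.
Read '1': s1→{s5}, s2→{s6, s7}, s4→{s2, s6}, s7→{s1}, s8→{s4}; now {s1, s2, s4, s5, s6, s7}.
Read '0': s1→{s6}, s2→{s1, s3}, s4→{s8}, s5→{s3, s5, s7}, s6→∅, s7→{s3, s4}; union {s1, s3, s4, s5, s6, s7, s8}; ε-closure = {s1, s2, s3, s4, s5, s6, s7, s8}.
Read '0': s1→{s6}, s2→{s1, s3}, s3→{s2, s5}, s4→{s8}, s5→{s3, s5, s7}, s6→∅, s7→{s3, s4}, s8→{s7}; now {s1, s2, s3, s4, s5, s6, s7, s8}.
Read '1': s1→{s5}, s2→{s6, s7}, s3→{s5}, s4→{s2, s6}, s5→{s4, s7}, s6→{s8}, s7→{s1}, s8→{s4}; now {s1, s2, s4, s5, s6, s7, s8}.
Read '1': s1→{s5}, s2→{s6, s7}, s4→{s2, s6}, s5→{s4, s7}, s6→{s8}, s7→{s1}, s8→{s4}; now {s1, s2, s4, s5, s6, s7, s8}.
Read '0': s1→{s6}, s2→{s1, s3}, s4→{s8}, s5→{s3, s5, s7}, s6→∅, s7→{s3, s4}, s8→{s7}; union {s1, s3, s4, s5, s6, s7, s8}; ε-closure = {s1, s2, s3, s4, s5, s6, s7, s8}.
Read '0': s1→{s6}, s2→{s1, s3}, s3→{s2, s5}, s4→{s8}, s5→{s3, s5, s7}, s6→∅, s7→{s3, s4}, s8→{s7}; now {s1, s2, s3, s4, s5, s6, s7, s8}.
That set has 8 states.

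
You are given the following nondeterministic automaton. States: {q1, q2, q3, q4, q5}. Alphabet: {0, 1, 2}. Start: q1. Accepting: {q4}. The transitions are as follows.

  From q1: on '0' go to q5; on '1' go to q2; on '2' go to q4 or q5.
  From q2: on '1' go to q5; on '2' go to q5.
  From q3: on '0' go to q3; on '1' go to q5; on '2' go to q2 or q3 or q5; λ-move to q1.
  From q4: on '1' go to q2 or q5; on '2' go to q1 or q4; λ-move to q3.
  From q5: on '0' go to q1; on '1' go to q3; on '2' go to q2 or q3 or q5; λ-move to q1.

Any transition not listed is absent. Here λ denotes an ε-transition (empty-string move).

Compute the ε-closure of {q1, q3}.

{q1, q3}

Begin with {q1, q3}.
No ε-moves leave this set, so the closure equals the set itself.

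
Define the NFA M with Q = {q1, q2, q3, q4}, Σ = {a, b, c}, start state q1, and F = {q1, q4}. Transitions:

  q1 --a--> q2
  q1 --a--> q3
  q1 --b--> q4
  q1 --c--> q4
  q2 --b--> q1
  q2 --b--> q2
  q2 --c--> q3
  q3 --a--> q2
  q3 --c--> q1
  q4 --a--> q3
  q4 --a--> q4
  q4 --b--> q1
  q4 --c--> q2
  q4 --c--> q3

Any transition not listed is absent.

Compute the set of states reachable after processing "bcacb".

∅

Start in {q1}.
Read 'b': q1→{q4}; now {q4}.
Read 'c': q4→{q2, q3}; now {q2, q3}.
Read 'a': q2→∅, q3→{q2}; now {q2}.
Read 'c': q2→{q3}; now {q3}.
Read 'b': q3→∅; now ∅.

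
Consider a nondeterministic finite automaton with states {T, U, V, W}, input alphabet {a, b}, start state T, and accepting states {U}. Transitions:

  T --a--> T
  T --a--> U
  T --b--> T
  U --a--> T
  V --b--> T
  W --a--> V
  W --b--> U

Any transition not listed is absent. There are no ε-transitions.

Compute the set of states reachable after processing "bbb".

{T}

Start in {T}.
Read 'b': {T} → {T}.
Read 'b': {T} → {T}.
Read 'b': {T} → {T}.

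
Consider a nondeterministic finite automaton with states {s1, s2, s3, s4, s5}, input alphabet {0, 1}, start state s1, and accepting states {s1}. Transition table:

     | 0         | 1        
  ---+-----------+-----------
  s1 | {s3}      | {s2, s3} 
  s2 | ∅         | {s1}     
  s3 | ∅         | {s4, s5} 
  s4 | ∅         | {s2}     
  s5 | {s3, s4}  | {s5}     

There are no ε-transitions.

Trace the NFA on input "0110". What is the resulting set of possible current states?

{s3, s4}

Start in {s1}.
Read '0': {s1} → {s3}.
Read '1': {s3} → {s4, s5}.
Read '1': {s4, s5} → {s2, s5}.
Read '0': {s2, s5} → {s3, s4}.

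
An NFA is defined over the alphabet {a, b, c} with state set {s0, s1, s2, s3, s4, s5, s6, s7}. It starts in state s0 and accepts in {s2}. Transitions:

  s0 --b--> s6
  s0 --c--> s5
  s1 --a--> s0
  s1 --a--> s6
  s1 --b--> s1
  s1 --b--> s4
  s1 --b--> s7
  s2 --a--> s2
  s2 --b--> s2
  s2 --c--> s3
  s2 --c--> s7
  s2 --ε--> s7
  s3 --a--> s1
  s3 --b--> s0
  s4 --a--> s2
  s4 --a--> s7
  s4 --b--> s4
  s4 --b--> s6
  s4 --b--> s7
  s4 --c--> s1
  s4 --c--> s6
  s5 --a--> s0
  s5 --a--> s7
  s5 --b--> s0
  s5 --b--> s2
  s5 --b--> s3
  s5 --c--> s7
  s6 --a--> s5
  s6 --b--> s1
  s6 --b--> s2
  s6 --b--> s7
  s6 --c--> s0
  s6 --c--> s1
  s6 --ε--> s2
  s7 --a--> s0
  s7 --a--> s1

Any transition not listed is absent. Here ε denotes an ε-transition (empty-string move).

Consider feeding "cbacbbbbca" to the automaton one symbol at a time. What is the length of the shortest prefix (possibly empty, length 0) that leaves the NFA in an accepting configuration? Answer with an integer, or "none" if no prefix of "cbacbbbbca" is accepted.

2

Start in {s0}.
Read 'c': s0→{s5}; now {s5}.
Read 'b': s5→{s0, s2, s3}; union {s0, s2, s3}; ε-closure = {s0, s2, s3, s7}.
None of the earlier sets intersect F, but {s0, s2, s3, s7} does.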